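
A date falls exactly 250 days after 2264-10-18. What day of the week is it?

First find the weekday of Oct 18, 2264. Doomsday rule: the anchor day for the 2200s is Friday. For year 64: 64÷12 = 5 r 4, and 4÷4 = 1, so 5+4+1 = 10.
Friday + 10 ≡ Monday — that's 2264's doomsday.
In October the doomsday date is Oct 10.
Oct 18 is 8 days after Oct 10; 8 mod 7 = 1, so Monday + 1 = Tuesday.
250 mod 7 = 5, so 250 days after a Tuesday is Tuesday + 5 = Sunday.

Sunday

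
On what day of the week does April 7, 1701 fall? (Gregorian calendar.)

Thursday

Doomsday rule: the anchor day for the 1700s is Sunday. For year 01: 1÷12 = 0 r 1, and 1÷4 = 0, so 0+1+0 = 1.
Sunday + 1 ≡ Monday — that's 1701's doomsday.
In April the doomsday date is Apr 4.
Apr 7 is 3 days after Apr 4; 3 mod 7 = 3, so Monday + 3 = Thursday.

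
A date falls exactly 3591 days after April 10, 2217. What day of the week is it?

First find the weekday of Apr 10, 2217. Doomsday rule: the anchor day for the 2200s is Friday. For year 17: 17÷12 = 1 r 5, and 5÷4 = 1, so 1+5+1 = 7.
Friday + 7 ≡ Friday — that's 2217's doomsday.
In April the doomsday date is Apr 4.
Apr 10 is 6 days after Apr 4; 6 mod 7 = 6, so Friday + 6 = Thursday.
3591 mod 7 = 0, so 3591 days after a Thursday is Thursday + 0 = Thursday.

Thursday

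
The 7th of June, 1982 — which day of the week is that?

Doomsday rule: the anchor day for the 1900s is Wednesday. For year 82: 82÷12 = 6 r 10, and 10÷4 = 2, so 6+10+2 = 18.
Wednesday + 18 ≡ Sunday — that's 1982's doomsday.
In June the doomsday date is Jun 6.
Jun 7 is 1 day after Jun 6; 1 mod 7 = 1, so Sunday + 1 = Monday.

Monday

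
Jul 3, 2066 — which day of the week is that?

Doomsday rule: the anchor day for the 2000s is Tuesday. For year 66: 66÷12 = 5 r 6, and 6÷4 = 1, so 5+6+1 = 12.
Tuesday + 12 ≡ Sunday — that's 2066's doomsday.
In July the doomsday date is Jul 11.
Jul 3 is 8 days before Jul 11; 8 mod 7 = 1, so Sunday − 1 = Saturday.

Saturday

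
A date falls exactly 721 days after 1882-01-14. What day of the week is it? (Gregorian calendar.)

First find the weekday of Jan 14, 1882. Doomsday rule: the anchor day for the 1800s is Friday. For year 82: 82÷12 = 6 r 10, and 10÷4 = 2, so 6+10+2 = 18.
Friday + 18 ≡ Tuesday — that's 1882's doomsday.
In January the doomsday date is Jan 3 (1882 is not a leap year).
Jan 14 is 11 days after Jan 3; 11 mod 7 = 4, so Tuesday + 4 = Saturday.
721 mod 7 = 0, so 721 days after a Saturday is Saturday + 0 = Saturday.

Saturday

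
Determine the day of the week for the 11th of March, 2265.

Saturday

Doomsday rule: the anchor day for the 2200s is Friday. For year 65: 65÷12 = 5 r 5, and 5÷4 = 1, so 5+5+1 = 11.
Friday + 11 ≡ Tuesday — that's 2265's doomsday.
In March the doomsday date is Mar 14.
Mar 11 is 3 days before Mar 14; 3 mod 7 = 3, so Tuesday − 3 = Saturday.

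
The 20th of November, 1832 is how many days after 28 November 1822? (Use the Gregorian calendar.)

Nov 28, 1822 → Nov 28, 1823: 365 days.
Nov 28, 1823 → Nov 28, 1824: 366 days (Feb 29, 1824 is in that span).
Nov 28, 1824 → Nov 28, 1825: 365 days.
Nov 28, 1825 → Nov 28, 1826: 365 days.
Nov 28, 1826 → Nov 28, 1827: 365 days.
Nov 28, 1827 → Nov 28, 1828: 366 days (Feb 29, 1828 is in that span).
Nov 28, 1828 → Nov 28, 1829: 365 days.
Nov 28, 1829 → Nov 28, 1830: 365 days.
Nov 28, 1830 → Nov 28, 1831: 365 days.
Nov 28, 1831 → Dec 28, 1831: 30 days (November has 30).
Dec 28, 1831 → Jan 28, 1832: 31 days (December has 31).
Jan 28, 1832 → Feb 28, 1832: 31 days (January has 31).
Feb 28, 1832 → Mar 28, 1832: 29 days (February has 29).
Mar 28, 1832 → Apr 28, 1832: 31 days (March has 31).
Apr 28, 1832 → May 28, 1832: 30 days (April has 30).
May 28, 1832 → Jun 28, 1832: 31 days (May has 31).
Jun 28, 1832 → Jul 28, 1832: 30 days (June has 30).
Jul 28, 1832 → Aug 28, 1832: 31 days (July has 31).
Aug 28, 1832 → Sep 28, 1832: 31 days (August has 31).
Sep 28, 1832 → Oct 28, 1832: 30 days (September has 30).
Oct 28, 1832 → Nov 20, 1832: 23 days.
Total: 3645 days.

3645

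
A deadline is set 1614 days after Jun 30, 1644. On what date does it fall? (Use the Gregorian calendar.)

November 30, 1648

+365 (one year) → Jun 30, 1645 (1249 left).
+365 (one year) → Jun 30, 1646 (884 left).
+365 (one year) → Jun 30, 1647 (519 left).
+366 (one year; includes Feb 29, 1648) → Jun 30, 1648 (153 left).
Jun has 30 days: +1 → Jul 1, 1648 (152 left).
Jul has 31 days: +31 → Aug 1, 1648 (121 left).
Aug has 31 days: +31 → Sep 1, 1648 (90 left).
Sep has 30 days: +30 → Oct 1, 1648 (60 left).
Oct has 31 days: +31 → Nov 1, 1648 (29 left).
+29 → Nov 30, 1648.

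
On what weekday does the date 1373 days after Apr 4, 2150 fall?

Apr 4, 2150 is a Saturday.
1373 mod 7 = 1, so 1373 days after a Saturday is Saturday + 1 = Sunday.

Sunday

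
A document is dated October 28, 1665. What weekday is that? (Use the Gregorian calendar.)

Doomsday rule: the anchor day for the 1600s is Tuesday. For year 65: 65÷12 = 5 r 5, and 5÷4 = 1, so 5+5+1 = 11.
Tuesday + 11 ≡ Saturday — that's 1665's doomsday.
In October the doomsday date is Oct 10.
Oct 28 is 18 days after Oct 10; 18 mod 7 = 4, so Saturday + 4 = Wednesday.

Wednesday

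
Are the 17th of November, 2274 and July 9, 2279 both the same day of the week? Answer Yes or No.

From Nov 17, 2274 to Jul 9, 2279 is 1695 days.
1695 mod 7 = 1, so they are different weekdays.
(Nov 17, 2274 is a Tuesday; Jul 9, 2279 is a Wednesday.)

No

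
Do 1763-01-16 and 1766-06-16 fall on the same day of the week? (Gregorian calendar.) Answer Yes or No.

From Jan 16, 1763 to Jun 16, 1766 is 1247 days.
1247 mod 7 = 1, so they are different weekdays.
(Jan 16, 1763 is a Sunday; Jun 16, 1766 is a Monday.)

No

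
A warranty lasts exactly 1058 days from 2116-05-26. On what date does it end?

April 19, 2119

+365 (one year) → May 26, 2117 (693 left).
+365 (one year) → May 26, 2118 (328 left).
May has 31 days: +6 → Jun 1, 2118 (322 left).
Jun has 30 days: +30 → Jul 1, 2118 (292 left).
Jul has 31 days: +31 → Aug 1, 2118 (261 left).
Aug has 31 days: +31 → Sep 1, 2118 (230 left).
Sep has 30 days: +30 → Oct 1, 2118 (200 left).
Oct has 31 days: +31 → Nov 1, 2118 (169 left).
Nov has 30 days: +30 → Dec 1, 2118 (139 left).
Dec has 31 days: +31 → Jan 1, 2119 (108 left).
Jan has 31 days: +31 → Feb 1, 2119 (77 left).
Feb has 28 days: +28 → Mar 1, 2119 (49 left).
Mar has 31 days: +31 → Apr 1, 2119 (18 left).
+18 → Apr 19, 2119.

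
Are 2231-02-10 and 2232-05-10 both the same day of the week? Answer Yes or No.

Yes

From Feb 10, 2231 to May 10, 2232 is 455 days.
455 mod 7 = 0, so they are the same weekday.
(Feb 10, 2231 is a Thursday; May 10, 2232 is a Thursday.)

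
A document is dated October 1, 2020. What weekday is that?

Doomsday rule: the anchor day for the 2000s is Tuesday. For year 20: 20÷12 = 1 r 8, and 8÷4 = 2, so 1+8+2 = 11.
Tuesday + 11 ≡ Saturday — that's 2020's doomsday.
In October the doomsday date is Oct 10.
Oct 1 is 9 days before Oct 10; 9 mod 7 = 2, so Saturday − 2 = Thursday.

Thursday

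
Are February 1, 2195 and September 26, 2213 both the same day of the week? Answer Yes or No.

Yes

From Feb 1, 2195 to Sep 26, 2213 is 6811 days.
6811 mod 7 = 0, so they are the same weekday.
(Feb 1, 2195 is a Sunday; Sep 26, 2213 is a Sunday.)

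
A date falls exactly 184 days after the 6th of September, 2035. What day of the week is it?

Saturday

First find the weekday of Sep 6, 2035. Doomsday rule: the anchor day for the 2000s is Tuesday. For year 35: 35÷12 = 2 r 11, and 11÷4 = 2, so 2+11+2 = 15.
Tuesday + 15 ≡ Wednesday — that's 2035's doomsday.
In September the doomsday date is Sep 5.
Sep 6 is 1 day after Sep 5; 1 mod 7 = 1, so Wednesday + 1 = Thursday.
184 mod 7 = 2, so 184 days after a Thursday is Thursday + 2 = Saturday.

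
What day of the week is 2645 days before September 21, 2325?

Tuesday

First find the weekday of Sep 21, 2325. Doomsday rule: the anchor day for the 2300s is Wednesday. For year 25: 25÷12 = 2 r 1, and 1÷4 = 0, so 2+1+0 = 3.
Wednesday + 3 ≡ Saturday — that's 2325's doomsday.
In September the doomsday date is Sep 5.
Sep 21 is 16 days after Sep 5; 16 mod 7 = 2, so Saturday + 2 = Monday.
2645 mod 7 = 6, so 2645 days before a Monday is Monday − 6 = Tuesday.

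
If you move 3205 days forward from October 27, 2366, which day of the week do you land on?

Oct 27, 2366 is a Thursday.
3205 mod 7 = 6, so 3205 days after a Thursday is Thursday + 6 = Wednesday.

Wednesday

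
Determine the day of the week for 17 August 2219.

Doomsday rule: the anchor day for the 2200s is Friday. For year 19: 19÷12 = 1 r 7, and 7÷4 = 1, so 1+7+1 = 9.
Friday + 9 ≡ Sunday — that's 2219's doomsday.
In August the doomsday date is Aug 8.
Aug 17 is 9 days after Aug 8; 9 mod 7 = 2, so Sunday + 2 = Tuesday.

Tuesday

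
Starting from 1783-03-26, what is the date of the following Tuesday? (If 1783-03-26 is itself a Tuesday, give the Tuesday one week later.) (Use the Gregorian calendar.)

Mar 26, 1783 is a Wednesday.
From Wednesday to the next Tuesday is 6 days.
Mar 26, 1783 + 6 = Apr 1, 1783.

April 1, 1783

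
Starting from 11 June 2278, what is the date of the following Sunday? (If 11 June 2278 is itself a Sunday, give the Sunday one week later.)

Jun 11, 2278 is a Tuesday.
From Tuesday to the next Sunday is 5 days.
Jun 11, 2278 + 5 = Jun 16, 2278.

June 16, 2278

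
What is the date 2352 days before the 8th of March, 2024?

−366 (one year; includes Feb 29, 2024) → Mar 8, 2023 (1986 left).
−365 (one year) → Mar 8, 2022 (1621 left).
−365 (one year) → Mar 8, 2021 (1256 left).
−365 (one year) → Mar 8, 2020 (891 left).
−366 (one year; includes Feb 29, 2020) → Mar 8, 2019 (525 left).
−365 (one year) → Mar 8, 2018 (160 left).
−8 → Feb 28, 2018 (end of Feb, 28 days; 152 left).
−28 → Jan 31, 2018 (end of Jan, 31 days; 124 left).
−31 → Dec 31, 2017 (end of Dec, 31 days; 93 left).
−31 → Nov 30, 2017 (end of Nov, 30 days; 62 left).
−30 → Oct 31, 2017 (end of Oct, 31 days; 32 left).
−31 → Sep 30, 2017 (end of Sep, 30 days; 1 left).
−1 → Sep 29, 2017.

September 29, 2017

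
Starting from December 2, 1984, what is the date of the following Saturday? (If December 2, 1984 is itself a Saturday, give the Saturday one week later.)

December 8, 1984

Dec 2, 1984 is a Sunday.
From Sunday to the next Saturday is 6 days.
Dec 2, 1984 + 6 = Dec 8, 1984.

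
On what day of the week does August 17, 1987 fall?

Doomsday rule: the anchor day for the 1900s is Wednesday. For year 87: 87÷12 = 7 r 3, and 3÷4 = 0, so 7+3+0 = 10.
Wednesday + 10 ≡ Saturday — that's 1987's doomsday.
In August the doomsday date is Aug 8.
Aug 17 is 9 days after Aug 8; 9 mod 7 = 2, so Saturday + 2 = Monday.

Monday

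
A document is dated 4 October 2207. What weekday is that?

Sunday

Doomsday rule: the anchor day for the 2200s is Friday. For year 07: 7÷12 = 0 r 7, and 7÷4 = 1, so 0+7+1 = 8.
Friday + 8 ≡ Saturday — that's 2207's doomsday.
In October the doomsday date is Oct 10.
Oct 4 is 6 days before Oct 10; 6 mod 7 = 6, so Saturday − 6 = Sunday.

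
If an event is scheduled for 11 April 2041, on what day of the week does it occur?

Doomsday rule: the anchor day for the 2000s is Tuesday. For year 41: 41÷12 = 3 r 5, and 5÷4 = 1, so 3+5+1 = 9.
Tuesday + 9 ≡ Thursday — that's 2041's doomsday.
In April the doomsday date is Apr 4.
Apr 11 is 7 days after Apr 4; 7 mod 7 = 0, so Thursday + 0 = Thursday.

Thursday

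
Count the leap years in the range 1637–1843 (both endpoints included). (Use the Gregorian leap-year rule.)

Multiples of 4 in [1637,1843]: 51.
Of those, multiples of 100: 2 (not leap unless ÷400).
Multiples of 400: 0.
Leap years = 51 − 2 + 0 = 49.

49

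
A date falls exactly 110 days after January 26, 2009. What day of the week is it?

Saturday

Jan 26, 2009 is a Monday.
110 mod 7 = 5, so 110 days after a Monday is Monday + 5 = Saturday.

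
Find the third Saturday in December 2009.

December 1, 2009 is a Tuesday.
The first Saturday is therefore December 5 (4 days later).
The third Saturday is 5 + 2×7 = December 19.

December 19, 2009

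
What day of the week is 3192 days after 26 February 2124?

First find the weekday of Feb 26, 2124. Doomsday rule: the anchor day for the 2100s is Sunday. For year 24: 24÷12 = 2 r 0, and 0÷4 = 0, so 2+0+0 = 2.
Sunday + 2 ≡ Tuesday — that's 2124's doomsday.
In February the doomsday date is Feb 29 (2124 is a leap year (divisible by 4)).
Feb 26 is 3 days before Feb 29; 3 mod 7 = 3, so Tuesday − 3 = Saturday.
3192 mod 7 = 0, so 3192 days after a Saturday is Saturday + 0 = Saturday.

Saturday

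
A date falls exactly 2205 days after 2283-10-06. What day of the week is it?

Saturday

Oct 6, 2283 is a Saturday.
2205 mod 7 = 0, so 2205 days after a Saturday is Saturday + 0 = Saturday.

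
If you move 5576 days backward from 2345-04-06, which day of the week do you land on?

Monday

Apr 6, 2345 is a Friday.
5576 mod 7 = 4, so 5576 days before a Friday is Friday − 4 = Monday.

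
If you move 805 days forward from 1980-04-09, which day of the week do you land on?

Wednesday

First find the weekday of Apr 9, 1980. Doomsday rule: the anchor day for the 1900s is Wednesday. For year 80: 80÷12 = 6 r 8, and 8÷4 = 2, so 6+8+2 = 16.
Wednesday + 16 ≡ Friday — that's 1980's doomsday.
In April the doomsday date is Apr 4.
Apr 9 is 5 days after Apr 4; 5 mod 7 = 5, so Friday + 5 = Wednesday.
805 mod 7 = 0, so 805 days after a Wednesday is Wednesday + 0 = Wednesday.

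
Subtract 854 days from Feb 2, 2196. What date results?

October 1, 2193

−365 (one year) → Feb 2, 2195 (489 left).
−365 (one year) → Feb 2, 2194 (124 left).
−2 → Jan 31, 2194 (end of Jan, 31 days; 122 left).
−31 → Dec 31, 2193 (end of Dec, 31 days; 91 left).
−31 → Nov 30, 2193 (end of Nov, 30 days; 60 left).
−30 → Oct 31, 2193 (end of Oct, 31 days; 30 left).
−30 → Oct 1, 2193.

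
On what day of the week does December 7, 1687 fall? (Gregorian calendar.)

Sunday

Doomsday rule: the anchor day for the 1600s is Tuesday. For year 87: 87÷12 = 7 r 3, and 3÷4 = 0, so 7+3+0 = 10.
Tuesday + 10 ≡ Friday — that's 1687's doomsday.
In December the doomsday date is Dec 12.
Dec 7 is 5 days before Dec 12; 5 mod 7 = 5, so Friday − 5 = Sunday.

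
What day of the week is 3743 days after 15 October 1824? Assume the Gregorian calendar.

Wednesday

First find the weekday of Oct 15, 1824. Doomsday rule: the anchor day for the 1800s is Friday. For year 24: 24÷12 = 2 r 0, and 0÷4 = 0, so 2+0+0 = 2.
Friday + 2 ≡ Sunday — that's 1824's doomsday.
In October the doomsday date is Oct 10.
Oct 15 is 5 days after Oct 10; 5 mod 7 = 5, so Sunday + 5 = Friday.
3743 mod 7 = 5, so 3743 days after a Friday is Friday + 5 = Wednesday.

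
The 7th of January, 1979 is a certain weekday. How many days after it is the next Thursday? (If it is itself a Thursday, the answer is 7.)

4

Jan 7, 1979 is a Sunday.
From Sunday to the next Thursday is 4 days.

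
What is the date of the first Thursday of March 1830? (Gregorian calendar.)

March 4, 1830

March 1, 1830 is a Monday.
The first Thursday is therefore March 4 (3 days later).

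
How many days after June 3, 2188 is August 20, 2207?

Jun 3, 2188 → Jun 3, 2189: 365 days.
Jun 3, 2189 → Jun 3, 2190: 365 days.
Jun 3, 2190 → Jun 3, 2191: 365 days.
Jun 3, 2191 → Jun 3, 2192: 366 days (Feb 29, 2192 is in that span).
Jun 3, 2192 → Jun 3, 2193: 365 days.
Jun 3, 2193 → Jun 3, 2194: 365 days.
Jun 3, 2194 → Jun 3, 2195: 365 days.
Jun 3, 2195 → Jun 3, 2196: 366 days (Feb 29, 2196 is in that span).
Jun 3, 2196 → Jun 3, 2197: 365 days.
Jun 3, 2197 → Jun 3, 2198: 365 days.
Jun 3, 2198 → Jun 3, 2199: 365 days.
Jun 3, 2199 → Jun 3, 2200: 365 days.
Jun 3, 2200 → Jun 3, 2201: 365 days.
Jun 3, 2201 → Jun 3, 2202: 365 days.
Jun 3, 2202 → Jun 3, 2203: 365 days.
Jun 3, 2203 → Jun 3, 2204: 366 days (Feb 29, 2204 is in that span).
Jun 3, 2204 → Jun 3, 2205: 365 days.
Jun 3, 2205 → Jun 3, 2206: 365 days.
Jun 3, 2206 → Jun 3, 2207: 365 days.
Jun 3, 2207 → Jul 3, 2207: 30 days (June has 30).
Jul 3, 2207 → Aug 3, 2207: 31 days (July has 31).
Aug 3, 2207 → Aug 20, 2207: 17 days.
Total: 7016 days.

7016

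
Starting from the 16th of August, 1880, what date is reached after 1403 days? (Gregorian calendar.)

+365 (one year) → Aug 16, 1881 (1038 left).
+365 (one year) → Aug 16, 1882 (673 left).
+365 (one year) → Aug 16, 1883 (308 left).
Aug has 31 days: +16 → Sep 1, 1883 (292 left).
Sep has 30 days: +30 → Oct 1, 1883 (262 left).
Oct has 31 days: +31 → Nov 1, 1883 (231 left).
Nov has 30 days: +30 → Dec 1, 1883 (201 left).
Dec has 31 days: +31 → Jan 1, 1884 (170 left).
Jan has 31 days: +31 → Feb 1, 1884 (139 left).
Feb has 29 days: +29 → Mar 1, 1884 (110 left).
Mar has 31 days: +31 → Apr 1, 1884 (79 left).
Apr has 30 days: +30 → May 1, 1884 (49 left).
May has 31 days: +31 → Jun 1, 1884 (18 left).
+18 → Jun 19, 1884.

June 19, 1884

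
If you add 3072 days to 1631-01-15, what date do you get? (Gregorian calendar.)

June 14, 1639

+365 (one year) → Jan 15, 1632 (2707 left).
+366 (one year; includes Feb 29, 1632) → Jan 15, 1633 (2341 left).
+365 (one year) → Jan 15, 1634 (1976 left).
+365 (one year) → Jan 15, 1635 (1611 left).
+365 (one year) → Jan 15, 1636 (1246 left).
+366 (one year; includes Feb 29, 1636) → Jan 15, 1637 (880 left).
+365 (one year) → Jan 15, 1638 (515 left).
+365 (one year) → Jan 15, 1639 (150 left).
Jan has 31 days: +17 → Feb 1, 1639 (133 left).
Feb has 28 days: +28 → Mar 1, 1639 (105 left).
Mar has 31 days: +31 → Apr 1, 1639 (74 left).
Apr has 30 days: +30 → May 1, 1639 (44 left).
May has 31 days: +31 → Jun 1, 1639 (13 left).
+13 → Jun 14, 1639.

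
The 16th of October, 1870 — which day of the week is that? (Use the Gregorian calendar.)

Doomsday rule: the anchor day for the 1800s is Friday. For year 70: 70÷12 = 5 r 10, and 10÷4 = 2, so 5+10+2 = 17.
Friday + 17 ≡ Monday — that's 1870's doomsday.
In October the doomsday date is Oct 10.
Oct 16 is 6 days after Oct 10; 6 mod 7 = 6, so Monday + 6 = Sunday.

Sunday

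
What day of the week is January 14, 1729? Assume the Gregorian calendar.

Friday

Doomsday rule: the anchor day for the 1700s is Sunday. For year 29: 29÷12 = 2 r 5, and 5÷4 = 1, so 2+5+1 = 8.
Sunday + 8 ≡ Monday — that's 1729's doomsday.
In January the doomsday date is Jan 3 (1729 is not a leap year).
Jan 14 is 11 days after Jan 3; 11 mod 7 = 4, so Monday + 4 = Friday.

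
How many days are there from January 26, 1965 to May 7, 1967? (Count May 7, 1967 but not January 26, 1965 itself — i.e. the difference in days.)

831

Jan 26, 1965 → Jan 26, 1966: 365 days.
Jan 26, 1966 → Jan 26, 1967: 365 days.
Jan 26, 1967 → Feb 26, 1967: 31 days (January has 31).
Feb 26, 1967 → Mar 26, 1967: 28 days (February has 28).
Mar 26, 1967 → Apr 26, 1967: 31 days (March has 31).
Apr 26, 1967 → May 7, 1967: 11 days.
Total: 831 days.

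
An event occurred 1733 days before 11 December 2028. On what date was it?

March 14, 2024

−366 (one year; includes Feb 29, 2028) → Dec 11, 2027 (1367 left).
−365 (one year) → Dec 11, 2026 (1002 left).
−365 (one year) → Dec 11, 2025 (637 left).
−365 (one year) → Dec 11, 2024 (272 left).
−11 → Nov 30, 2024 (end of Nov, 30 days; 261 left).
−30 → Oct 31, 2024 (end of Oct, 31 days; 231 left).
−31 → Sep 30, 2024 (end of Sep, 30 days; 200 left).
−30 → Aug 31, 2024 (end of Aug, 31 days; 170 left).
−31 → Jul 31, 2024 (end of Jul, 31 days; 139 left).
−31 → Jun 30, 2024 (end of Jun, 30 days; 108 left).
−30 → May 31, 2024 (end of May, 31 days; 78 left).
−31 → Apr 30, 2024 (end of Apr, 30 days; 47 left).
−30 → Mar 31, 2024 (end of Mar, 31 days; 17 left).
−17 → Mar 14, 2024.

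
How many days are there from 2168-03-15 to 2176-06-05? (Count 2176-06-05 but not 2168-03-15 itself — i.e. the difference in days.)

Mar 15, 2168 → Mar 15, 2169: 365 days.
Mar 15, 2169 → Mar 15, 2170: 365 days.
Mar 15, 2170 → Mar 15, 2171: 365 days.
Mar 15, 2171 → Mar 15, 2172: 366 days (Feb 29, 2172 is in that span).
Mar 15, 2172 → Mar 15, 2173: 365 days.
Mar 15, 2173 → Mar 15, 2174: 365 days.
Mar 15, 2174 → Mar 15, 2175: 365 days.
Mar 15, 2175 → Mar 15, 2176: 366 days (Feb 29, 2176 is in that span).
Mar 15, 2176 → Apr 15, 2176: 31 days (March has 31).
Apr 15, 2176 → May 15, 2176: 30 days (April has 30).
May 15, 2176 → Jun 5, 2176: 21 days.
Total: 3004 days.

3004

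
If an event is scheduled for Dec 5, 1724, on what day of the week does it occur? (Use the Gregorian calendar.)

Tuesday

Doomsday rule: the anchor day for the 1700s is Sunday. For year 24: 24÷12 = 2 r 0, and 0÷4 = 0, so 2+0+0 = 2.
Sunday + 2 ≡ Tuesday — that's 1724's doomsday.
In December the doomsday date is Dec 12.
Dec 5 is 7 days before Dec 12; 7 mod 7 = 0, so Tuesday − 0 = Tuesday.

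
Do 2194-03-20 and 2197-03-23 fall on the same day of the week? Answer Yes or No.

Yes

From Mar 20, 2194 to Mar 23, 2197 is 1099 days.
1099 mod 7 = 0, so they are the same weekday.
(Mar 20, 2194 is a Thursday; Mar 23, 2197 is a Thursday.)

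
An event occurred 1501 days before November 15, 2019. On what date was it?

−365 (one year) → Nov 15, 2018 (1136 left).
−365 (one year) → Nov 15, 2017 (771 left).
−365 (one year) → Nov 15, 2016 (406 left).
−366 (one year; includes Feb 29, 2016) → Nov 15, 2015 (40 left).
−15 → Oct 31, 2015 (end of Oct, 31 days; 25 left).
−25 → Oct 6, 2015.

October 6, 2015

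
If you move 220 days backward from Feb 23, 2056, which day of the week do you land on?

Feb 23, 2056 is a Wednesday.
220 mod 7 = 3, so 220 days before a Wednesday is Wednesday − 3 = Sunday.

Sunday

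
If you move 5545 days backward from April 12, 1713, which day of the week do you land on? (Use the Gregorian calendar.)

Apr 12, 1713 is a Wednesday.
5545 mod 7 = 1, so 5545 days before a Wednesday is Wednesday − 1 = Tuesday.

Tuesday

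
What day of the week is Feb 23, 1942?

Monday

January 1, 1942 is a Thursday.
Jan 1, 1942 → Feb 1, 1942: 31 days (January has 31).
Feb 1, 1942 → Feb 23, 1942: 22 days.
Total: 53 days.
53 mod 7 = 4, so Thursday + 4 = Monday.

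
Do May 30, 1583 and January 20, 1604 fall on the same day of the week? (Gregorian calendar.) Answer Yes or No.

No

From May 30, 1583 to Jan 20, 1604 is 7540 days.
7540 mod 7 = 1, so they are different weekdays.
(May 30, 1583 is a Monday; Jan 20, 1604 is a Tuesday.)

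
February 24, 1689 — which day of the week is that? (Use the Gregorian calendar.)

Thursday

Doomsday rule: the anchor day for the 1600s is Tuesday. For year 89: 89÷12 = 7 r 5, and 5÷4 = 1, so 7+5+1 = 13.
Tuesday + 13 ≡ Monday — that's 1689's doomsday.
In February the doomsday date is Feb 28 (1689 is not a leap year).
Feb 24 is 4 days before Feb 28; 4 mod 7 = 4, so Monday − 4 = Thursday.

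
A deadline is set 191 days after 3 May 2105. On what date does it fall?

May has 31 days: +29 → Jun 1, 2105 (162 left).
Jun has 30 days: +30 → Jul 1, 2105 (132 left).
Jul has 31 days: +31 → Aug 1, 2105 (101 left).
Aug has 31 days: +31 → Sep 1, 2105 (70 left).
Sep has 30 days: +30 → Oct 1, 2105 (40 left).
Oct has 31 days: +31 → Nov 1, 2105 (9 left).
+9 → Nov 10, 2105.

November 10, 2105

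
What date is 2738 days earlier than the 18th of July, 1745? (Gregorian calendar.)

−365 (one year) → Jul 18, 1744 (2373 left).
−366 (one year; includes Feb 29, 1744) → Jul 18, 1743 (2007 left).
−365 (one year) → Jul 18, 1742 (1642 left).
−365 (one year) → Jul 18, 1741 (1277 left).
−365 (one year) → Jul 18, 1740 (912 left).
−366 (one year; includes Feb 29, 1740) → Jul 18, 1739 (546 left).
−365 (one year) → Jul 18, 1738 (181 left).
−18 → Jun 30, 1738 (end of Jun, 30 days; 163 left).
−30 → May 31, 1738 (end of May, 31 days; 133 left).
−31 → Apr 30, 1738 (end of Apr, 30 days; 102 left).
−30 → Mar 31, 1738 (end of Mar, 31 days; 72 left).
−31 → Feb 28, 1738 (end of Feb, 28 days; 41 left).
−28 → Jan 31, 1738 (end of Jan, 31 days; 13 left).
−13 → Jan 18, 1738.

January 18, 1738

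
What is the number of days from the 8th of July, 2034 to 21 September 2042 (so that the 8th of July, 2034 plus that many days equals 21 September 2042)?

Jul 8, 2034 → Jul 8, 2035: 365 days.
Jul 8, 2035 → Jul 8, 2036: 366 days (Feb 29, 2036 is in that span).
Jul 8, 2036 → Jul 8, 2037: 365 days.
Jul 8, 2037 → Jul 8, 2038: 365 days.
Jul 8, 2038 → Jul 8, 2039: 365 days.
Jul 8, 2039 → Jul 8, 2040: 366 days (Feb 29, 2040 is in that span).
Jul 8, 2040 → Jul 8, 2041: 365 days.
Jul 8, 2041 → Jul 8, 2042: 365 days.
Jul 8, 2042 → Aug 8, 2042: 31 days (July has 31).
Aug 8, 2042 → Sep 8, 2042: 31 days (August has 31).
Sep 8, 2042 → Sep 21, 2042: 13 days.
Total: 2997 days.

2997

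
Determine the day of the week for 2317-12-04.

Doomsday rule: the anchor day for the 2300s is Wednesday. For year 17: 17÷12 = 1 r 5, and 5÷4 = 1, so 1+5+1 = 7.
Wednesday + 7 ≡ Wednesday — that's 2317's doomsday.
In December the doomsday date is Dec 12.
Dec 4 is 8 days before Dec 12; 8 mod 7 = 1, so Wednesday − 1 = Tuesday.

Tuesday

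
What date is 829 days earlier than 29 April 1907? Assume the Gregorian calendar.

−365 (one year) → Apr 29, 1906 (464 left).
−365 (one year) → Apr 29, 1905 (99 left).
−29 → Mar 31, 1905 (end of Mar, 31 days; 70 left).
−31 → Feb 28, 1905 (end of Feb, 28 days; 39 left).
−28 → Jan 31, 1905 (end of Jan, 31 days; 11 left).
−11 → Jan 20, 1905.

January 20, 1905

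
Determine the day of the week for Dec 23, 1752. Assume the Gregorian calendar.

Doomsday rule: the anchor day for the 1700s is Sunday. For year 52: 52÷12 = 4 r 4, and 4÷4 = 1, so 4+4+1 = 9.
Sunday + 9 ≡ Tuesday — that's 1752's doomsday.
In December the doomsday date is Dec 12.
Dec 23 is 11 days after Dec 12; 11 mod 7 = 4, so Tuesday + 4 = Saturday.

Saturday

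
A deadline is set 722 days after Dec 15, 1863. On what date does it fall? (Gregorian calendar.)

December 6, 1865

+366 (one year; includes Feb 29, 1864) → Dec 15, 1864 (356 left).
Dec has 31 days: +17 → Jan 1, 1865 (339 left).
Jan has 31 days: +31 → Feb 1, 1865 (308 left).
Feb has 28 days: +28 → Mar 1, 1865 (280 left).
Mar has 31 days: +31 → Apr 1, 1865 (249 left).
Apr has 30 days: +30 → May 1, 1865 (219 left).
May has 31 days: +31 → Jun 1, 1865 (188 left).
Jun has 30 days: +30 → Jul 1, 1865 (158 left).
Jul has 31 days: +31 → Aug 1, 1865 (127 left).
Aug has 31 days: +31 → Sep 1, 1865 (96 left).
Sep has 30 days: +30 → Oct 1, 1865 (66 left).
Oct has 31 days: +31 → Nov 1, 1865 (35 left).
Nov has 30 days: +30 → Dec 1, 1865 (5 left).
+5 → Dec 6, 1865.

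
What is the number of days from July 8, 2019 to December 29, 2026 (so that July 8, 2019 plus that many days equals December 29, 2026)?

Jul 8, 2019 → Jul 8, 2020: 366 days (Feb 29, 2020 is in that span).
Jul 8, 2020 → Jul 8, 2021: 365 days.
Jul 8, 2021 → Jul 8, 2022: 365 days.
Jul 8, 2022 → Jul 8, 2023: 365 days.
Jul 8, 2023 → Jul 8, 2024: 366 days (Feb 29, 2024 is in that span).
Jul 8, 2024 → Jul 8, 2025: 365 days.
Jul 8, 2025 → Jul 8, 2026: 365 days.
Jul 8, 2026 → Aug 8, 2026: 31 days (July has 31).
Aug 8, 2026 → Sep 8, 2026: 31 days (August has 31).
Sep 8, 2026 → Oct 8, 2026: 30 days (September has 30).
Oct 8, 2026 → Nov 8, 2026: 31 days (October has 31).
Nov 8, 2026 → Dec 8, 2026: 30 days (November has 30).
Dec 8, 2026 → Dec 29, 2026: 21 days.
Total: 2731 days.

2731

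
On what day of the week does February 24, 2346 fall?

Doomsday rule: the anchor day for the 2300s is Wednesday. For year 46: 46÷12 = 3 r 10, and 10÷4 = 2, so 3+10+2 = 15.
Wednesday + 15 ≡ Thursday — that's 2346's doomsday.
In February the doomsday date is Feb 28 (2346 is not a leap year).
Feb 24 is 4 days before Feb 28; 4 mod 7 = 4, so Thursday − 4 = Sunday.

Sunday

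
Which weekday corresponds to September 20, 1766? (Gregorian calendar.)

Saturday

Doomsday rule: the anchor day for the 1700s is Sunday. For year 66: 66÷12 = 5 r 6, and 6÷4 = 1, so 5+6+1 = 12.
Sunday + 12 ≡ Friday — that's 1766's doomsday.
In September the doomsday date is Sep 5.
Sep 20 is 15 days after Sep 5; 15 mod 7 = 1, so Friday + 1 = Saturday.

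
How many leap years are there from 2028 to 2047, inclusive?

5

Multiples of 4 in [2028,2047]: 5.
Of those, multiples of 100: 0 (not leap unless ÷400).
Multiples of 400: 0.
Leap years = 5 − 0 + 0 = 5.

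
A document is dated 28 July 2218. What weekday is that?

Tuesday

Doomsday rule: the anchor day for the 2200s is Friday. For year 18: 18÷12 = 1 r 6, and 6÷4 = 1, so 1+6+1 = 8.
Friday + 8 ≡ Saturday — that's 2218's doomsday.
In July the doomsday date is Jul 11.
Jul 28 is 17 days after Jul 11; 17 mod 7 = 3, so Saturday + 3 = Tuesday.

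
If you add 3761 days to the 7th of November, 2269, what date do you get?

February 24, 2280

+365 (one year) → Nov 7, 2270 (3396 left).
+365 (one year) → Nov 7, 2271 (3031 left).
+366 (one year; includes Feb 29, 2272) → Nov 7, 2272 (2665 left).
+365 (one year) → Nov 7, 2273 (2300 left).
+365 (one year) → Nov 7, 2274 (1935 left).
+365 (one year) → Nov 7, 2275 (1570 left).
+366 (one year; includes Feb 29, 2276) → Nov 7, 2276 (1204 left).
+365 (one year) → Nov 7, 2277 (839 left).
+365 (one year) → Nov 7, 2278 (474 left).
+365 (one year) → Nov 7, 2279 (109 left).
Nov has 30 days: +24 → Dec 1, 2279 (85 left).
Dec has 31 days: +31 → Jan 1, 2280 (54 left).
Jan has 31 days: +31 → Feb 1, 2280 (23 left).
+23 → Feb 24, 2280.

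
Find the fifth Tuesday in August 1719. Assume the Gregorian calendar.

August 1, 1719 is a Tuesday.
The first Tuesday is therefore August 1 (same day).
The fifth Tuesday is 1 + 4×7 = August 29.

August 29, 1719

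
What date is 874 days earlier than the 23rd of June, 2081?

January 31, 2079

−365 (one year) → Jun 23, 2080 (509 left).
−366 (one year; includes Feb 29, 2080) → Jun 23, 2079 (143 left).
−23 → May 31, 2079 (end of May, 31 days; 120 left).
−31 → Apr 30, 2079 (end of Apr, 30 days; 89 left).
−30 → Mar 31, 2079 (end of Mar, 31 days; 59 left).
−31 → Feb 28, 2079 (end of Feb, 28 days; 28 left).
−28 → Jan 31, 2079 (end of Jan, 31 days; 0 left).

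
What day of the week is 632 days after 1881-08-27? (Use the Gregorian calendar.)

Aug 27, 1881 is a Saturday.
632 mod 7 = 2, so 632 days after a Saturday is Saturday + 2 = Monday.

Monday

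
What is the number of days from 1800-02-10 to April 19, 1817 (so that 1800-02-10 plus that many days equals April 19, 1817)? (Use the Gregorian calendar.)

Feb 10, 1800 → Feb 10, 1801: 365 days.
Feb 10, 1801 → Feb 10, 1802: 365 days.
Feb 10, 1802 → Feb 10, 1803: 365 days.
Feb 10, 1803 → Feb 10, 1804: 365 days.
Feb 10, 1804 → Feb 10, 1805: 366 days (Feb 29, 1804 is in that span).
Feb 10, 1805 → Feb 10, 1806: 365 days.
Feb 10, 1806 → Feb 10, 1807: 365 days.
Feb 10, 1807 → Feb 10, 1808: 365 days.
Feb 10, 1808 → Feb 10, 1809: 366 days (Feb 29, 1808 is in that span).
Feb 10, 1809 → Feb 10, 1810: 365 days.
Feb 10, 1810 → Feb 10, 1811: 365 days.
Feb 10, 1811 → Feb 10, 1812: 365 days.
Feb 10, 1812 → Feb 10, 1813: 366 days (Feb 29, 1812 is in that span).
Feb 10, 1813 → Feb 10, 1814: 365 days.
Feb 10, 1814 → Feb 10, 1815: 365 days.
Feb 10, 1815 → Feb 10, 1816: 365 days.
Feb 10, 1816 → Feb 10, 1817: 366 days (Feb 29, 1816 is in that span).
Feb 10, 1817 → Mar 10, 1817: 28 days (February has 28).
Mar 10, 1817 → Apr 10, 1817: 31 days (March has 31).
Apr 10, 1817 → Apr 19, 1817: 9 days.
Total: 6277 days.

6277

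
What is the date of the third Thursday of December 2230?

December 16, 2230

December 1, 2230 is a Wednesday.
The first Thursday is therefore December 2 (1 days later).
The third Thursday is 2 + 2×7 = December 16.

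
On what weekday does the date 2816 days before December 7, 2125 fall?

Wednesday

First find the weekday of Dec 7, 2125. Doomsday rule: the anchor day for the 2100s is Sunday. For year 25: 25÷12 = 2 r 1, and 1÷4 = 0, so 2+1+0 = 3.
Sunday + 3 ≡ Wednesday — that's 2125's doomsday.
In December the doomsday date is Dec 12.
Dec 7 is 5 days before Dec 12; 5 mod 7 = 5, so Wednesday − 5 = Friday.
2816 mod 7 = 2, so 2816 days before a Friday is Friday − 2 = Wednesday.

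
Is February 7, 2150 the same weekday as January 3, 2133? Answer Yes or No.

From Jan 3, 2133 to Feb 7, 2150 is 6244 days.
6244 mod 7 = 0, so they are the same weekday.
(Jan 3, 2133 is a Saturday; Feb 7, 2150 is a Saturday.)

Yes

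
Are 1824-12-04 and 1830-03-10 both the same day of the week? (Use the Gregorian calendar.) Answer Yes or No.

No

From Dec 4, 1824 to Mar 10, 1830 is 1922 days.
1922 mod 7 = 4, so they are different weekdays.
(Dec 4, 1824 is a Saturday; Mar 10, 1830 is a Wednesday.)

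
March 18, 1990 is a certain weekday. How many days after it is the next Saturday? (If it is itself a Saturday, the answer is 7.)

6

Mar 18, 1990 is a Sunday.
From Sunday to the next Saturday is 6 days.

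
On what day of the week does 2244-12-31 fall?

Tuesday

January 1, 2244 is a Monday.
Jan 1, 2244 → Feb 1, 2244: 31 days (January has 31).
Feb 1, 2244 → Mar 1, 2244: 29 days (February has 29).
Mar 1, 2244 → Apr 1, 2244: 31 days (March has 31).
Apr 1, 2244 → May 1, 2244: 30 days (April has 30).
May 1, 2244 → Jun 1, 2244: 31 days (May has 31).
Jun 1, 2244 → Jul 1, 2244: 30 days (June has 30).
Jul 1, 2244 → Aug 1, 2244: 31 days (July has 31).
Aug 1, 2244 → Sep 1, 2244: 31 days (August has 31).
Sep 1, 2244 → Oct 1, 2244: 30 days (September has 30).
Oct 1, 2244 → Nov 1, 2244: 31 days (October has 31).
Nov 1, 2244 → Dec 1, 2244: 30 days (November has 30).
Dec 1, 2244 → Dec 31, 2244: 30 days.
Total: 365 days.
365 mod 7 = 1, so Monday + 1 = Tuesday.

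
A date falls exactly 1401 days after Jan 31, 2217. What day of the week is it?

Saturday

First find the weekday of Jan 31, 2217. Doomsday rule: the anchor day for the 2200s is Friday. For year 17: 17÷12 = 1 r 5, and 5÷4 = 1, so 1+5+1 = 7.
Friday + 7 ≡ Friday — that's 2217's doomsday.
In January the doomsday date is Jan 3 (2217 is not a leap year).
Jan 31 is 28 days after Jan 3; 28 mod 7 = 0, so Friday + 0 = Friday.
1401 mod 7 = 1, so 1401 days after a Friday is Friday + 1 = Saturday.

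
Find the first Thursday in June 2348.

June 3, 2348

June 1, 2348 is a Tuesday.
The first Thursday is therefore June 3 (2 days later).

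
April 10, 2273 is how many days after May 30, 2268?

1776

May 30, 2268 → May 30, 2269: 365 days.
May 30, 2269 → May 30, 2270: 365 days.
May 30, 2270 → May 30, 2271: 365 days.
May 30, 2271 → May 30, 2272: 366 days (Feb 29, 2272 is in that span).
May 30, 2272 → Jun 30, 2272: 31 days (May has 31).
Jun 30, 2272 → Jul 30, 2272: 30 days (June has 30).
Jul 30, 2272 → Aug 30, 2272: 31 days (July has 31).
Aug 30, 2272 → Sep 30, 2272: 31 days (August has 31).
Sep 30, 2272 → Oct 30, 2272: 30 days (September has 30).
Oct 30, 2272 → Nov 30, 2272: 31 days (October has 31).
Nov 30, 2272 → Dec 30, 2272: 30 days (November has 30).
Dec 30, 2272 → Jan 30, 2273: 31 days (December has 31).
Jan 30, 2273 → Feb 28, 2273: 29 days (January has 31).
Feb 28, 2273 → Mar 28, 2273: 28 days (February has 28).
Mar 28, 2273 → Apr 10, 2273: 13 days.
Total: 1776 days.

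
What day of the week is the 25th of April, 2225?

Doomsday rule: the anchor day for the 2200s is Friday. For year 25: 25÷12 = 2 r 1, and 1÷4 = 0, so 2+1+0 = 3.
Friday + 3 ≡ Monday — that's 2225's doomsday.
In April the doomsday date is Apr 4.
Apr 25 is 21 days after Apr 4; 21 mod 7 = 0, so Monday + 0 = Monday.

Monday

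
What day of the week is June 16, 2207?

Tuesday

Doomsday rule: the anchor day for the 2200s is Friday. For year 07: 7÷12 = 0 r 7, and 7÷4 = 1, so 0+7+1 = 8.
Friday + 8 ≡ Saturday — that's 2207's doomsday.
In June the doomsday date is Jun 6.
Jun 16 is 10 days after Jun 6; 10 mod 7 = 3, so Saturday + 3 = Tuesday.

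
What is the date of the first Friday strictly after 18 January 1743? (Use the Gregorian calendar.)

Jan 18, 1743 is a Friday.
From Friday to the next Friday is 7 days.
Jan 18, 1743 + 7 = Jan 25, 1743.

January 25, 1743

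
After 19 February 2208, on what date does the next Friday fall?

February 26, 2208

Feb 19, 2208 is a Friday.
From Friday to the next Friday is 7 days.
Feb 19, 2208 + 7 = Feb 26, 2208.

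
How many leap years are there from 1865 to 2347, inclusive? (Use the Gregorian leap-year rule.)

116

Multiples of 4 in [1865,2347]: 120.
Of those, multiples of 100: 5 (not leap unless ÷400).
Multiples of 400: 1.
Leap years = 120 − 5 + 1 = 116.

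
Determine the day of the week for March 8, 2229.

Doomsday rule: the anchor day for the 2200s is Friday. For year 29: 29÷12 = 2 r 5, and 5÷4 = 1, so 2+5+1 = 8.
Friday + 8 ≡ Saturday — that's 2229's doomsday.
In March the doomsday date is Mar 14.
Mar 8 is 6 days before Mar 14; 6 mod 7 = 6, so Saturday − 6 = Sunday.

Sunday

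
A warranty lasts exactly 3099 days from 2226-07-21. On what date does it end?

January 14, 2235

+365 (one year) → Jul 21, 2227 (2734 left).
+366 (one year; includes Feb 29, 2228) → Jul 21, 2228 (2368 left).
+365 (one year) → Jul 21, 2229 (2003 left).
+365 (one year) → Jul 21, 2230 (1638 left).
+365 (one year) → Jul 21, 2231 (1273 left).
+366 (one year; includes Feb 29, 2232) → Jul 21, 2232 (907 left).
+365 (one year) → Jul 21, 2233 (542 left).
+365 (one year) → Jul 21, 2234 (177 left).
Jul has 31 days: +11 → Aug 1, 2234 (166 left).
Aug has 31 days: +31 → Sep 1, 2234 (135 left).
Sep has 30 days: +30 → Oct 1, 2234 (105 left).
Oct has 31 days: +31 → Nov 1, 2234 (74 left).
Nov has 30 days: +30 → Dec 1, 2234 (44 left).
Dec has 31 days: +31 → Jan 1, 2235 (13 left).
+13 → Jan 14, 2235.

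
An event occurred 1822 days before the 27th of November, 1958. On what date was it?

December 1, 1953

−365 (one year) → Nov 27, 1957 (1457 left).
−365 (one year) → Nov 27, 1956 (1092 left).
−366 (one year; includes Feb 29, 1956) → Nov 27, 1955 (726 left).
−365 (one year) → Nov 27, 1954 (361 left).
−27 → Oct 31, 1954 (end of Oct, 31 days; 334 left).
−31 → Sep 30, 1954 (end of Sep, 30 days; 303 left).
−30 → Aug 31, 1954 (end of Aug, 31 days; 273 left).
−31 → Jul 31, 1954 (end of Jul, 31 days; 242 left).
−31 → Jun 30, 1954 (end of Jun, 30 days; 211 left).
−30 → May 31, 1954 (end of May, 31 days; 181 left).
−31 → Apr 30, 1954 (end of Apr, 30 days; 150 left).
−30 → Mar 31, 1954 (end of Mar, 31 days; 120 left).
−31 → Feb 28, 1954 (end of Feb, 28 days; 89 left).
−28 → Jan 31, 1954 (end of Jan, 31 days; 61 left).
−31 → Dec 31, 1953 (end of Dec, 31 days; 30 left).
−30 → Dec 1, 1953.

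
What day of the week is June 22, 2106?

January 1, 2106 is a Friday.
Jan 1, 2106 → Feb 1, 2106: 31 days (January has 31).
Feb 1, 2106 → Mar 1, 2106: 28 days (February has 28).
Mar 1, 2106 → Apr 1, 2106: 31 days (March has 31).
Apr 1, 2106 → May 1, 2106: 30 days (April has 30).
May 1, 2106 → Jun 1, 2106: 31 days (May has 31).
Jun 1, 2106 → Jun 22, 2106: 21 days.
Total: 172 days.
172 mod 7 = 4, so Friday + 4 = Tuesday.

Tuesday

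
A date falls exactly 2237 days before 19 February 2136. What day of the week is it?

Feb 19, 2136 is a Sunday.
2237 mod 7 = 4, so 2237 days before a Sunday is Sunday − 4 = Wednesday.

Wednesday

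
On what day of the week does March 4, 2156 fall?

Thursday

Doomsday rule: the anchor day for the 2100s is Sunday. For year 56: 56÷12 = 4 r 8, and 8÷4 = 2, so 4+8+2 = 14.
Sunday + 14 ≡ Sunday — that's 2156's doomsday.
In March the doomsday date is Mar 14.
Mar 4 is 10 days before Mar 14; 10 mod 7 = 3, so Sunday − 3 = Thursday.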